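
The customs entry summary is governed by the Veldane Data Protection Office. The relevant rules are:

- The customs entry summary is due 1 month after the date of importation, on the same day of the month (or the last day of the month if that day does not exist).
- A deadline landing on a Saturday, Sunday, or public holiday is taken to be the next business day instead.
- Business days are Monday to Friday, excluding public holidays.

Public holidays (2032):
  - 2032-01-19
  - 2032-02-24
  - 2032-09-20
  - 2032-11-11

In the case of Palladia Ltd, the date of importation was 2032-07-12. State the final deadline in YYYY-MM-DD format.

1 month after 2032-07-12, on the same day of the month, is 2032-08-12.
2032-08-12 is a Thursday and not a listed holiday, so it stands.
Deadline: 2032-08-12.

2032-08-12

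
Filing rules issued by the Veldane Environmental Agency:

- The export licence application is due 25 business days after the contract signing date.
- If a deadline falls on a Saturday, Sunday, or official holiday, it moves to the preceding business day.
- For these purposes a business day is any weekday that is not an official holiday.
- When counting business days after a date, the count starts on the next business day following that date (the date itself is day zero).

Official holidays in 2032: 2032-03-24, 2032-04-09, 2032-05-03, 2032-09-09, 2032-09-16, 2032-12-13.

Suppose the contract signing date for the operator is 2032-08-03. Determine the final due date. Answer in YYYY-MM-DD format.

Counting 25 business days after 2032-08-03 (skipping weekends and listed holidays) reaches 2032-09-07.
2032-09-07 (Tuesday) is already a business day.
Final deadline: 2032-09-07.

2032-09-07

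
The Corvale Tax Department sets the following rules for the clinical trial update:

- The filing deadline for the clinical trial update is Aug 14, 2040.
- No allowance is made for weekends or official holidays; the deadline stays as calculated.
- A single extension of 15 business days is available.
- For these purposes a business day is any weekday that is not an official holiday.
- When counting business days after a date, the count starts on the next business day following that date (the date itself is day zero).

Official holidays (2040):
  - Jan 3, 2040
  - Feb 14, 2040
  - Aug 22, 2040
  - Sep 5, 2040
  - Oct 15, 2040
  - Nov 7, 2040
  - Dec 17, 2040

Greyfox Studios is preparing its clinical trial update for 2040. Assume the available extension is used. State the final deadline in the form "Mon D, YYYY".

Start from the fixed due date, Aug 14, 2040.
Aug 14, 2040 is a Tuesday; no weekend or holiday adjustment applies.
The 15-business-day extension runs from Aug 14, 2040 to Sep 6, 2040.
Sep 6, 2040 falls on a Thursday. The rules make no weekend/holiday allowance, so it remains Sep 6, 2040.
Deadline: Sep 6, 2040.

Sep 6, 2040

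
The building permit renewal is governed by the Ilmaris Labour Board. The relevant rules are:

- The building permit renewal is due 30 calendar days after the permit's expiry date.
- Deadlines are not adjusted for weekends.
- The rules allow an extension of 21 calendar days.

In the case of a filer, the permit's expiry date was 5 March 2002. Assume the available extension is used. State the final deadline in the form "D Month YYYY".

Adding 30 calendar days to 5 March 2002 gives 4 April 2002.
No adjustment is made for weekends or holidays, so 4 April 2002 stands.
Add the 21 calendar-day extension to 4 April 2002: 25 April 2002.
25 April 2002 falls on a Thursday. The rules make no weekend/holiday allowance, so it remains 25 April 2002.
Final deadline: 25 April 2002.

25 April 2002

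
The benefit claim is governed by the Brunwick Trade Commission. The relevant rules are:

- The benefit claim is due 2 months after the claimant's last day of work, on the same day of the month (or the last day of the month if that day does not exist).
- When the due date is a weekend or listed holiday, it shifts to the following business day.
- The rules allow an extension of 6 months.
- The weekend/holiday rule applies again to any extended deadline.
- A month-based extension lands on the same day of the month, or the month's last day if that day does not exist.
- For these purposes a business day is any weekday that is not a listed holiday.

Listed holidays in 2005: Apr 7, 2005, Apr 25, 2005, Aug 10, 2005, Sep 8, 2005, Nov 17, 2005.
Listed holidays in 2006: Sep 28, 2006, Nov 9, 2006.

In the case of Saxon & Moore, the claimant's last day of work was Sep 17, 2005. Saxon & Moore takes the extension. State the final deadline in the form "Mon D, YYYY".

Moving 2 months forward from Sep 17, 2005 on the corresponding day gives Nov 17, 2005.
Nov 17, 2005 is a listed holiday, so it moves to the next business day, Nov 18, 2005 (Friday).
The 6 months extension carries Nov 18, 2005 to May 18, 2006.
Since May 18, 2006 is a Thursday and not a holiday, the date is unchanged.
Deadline: May 18, 2006.

May 18, 2006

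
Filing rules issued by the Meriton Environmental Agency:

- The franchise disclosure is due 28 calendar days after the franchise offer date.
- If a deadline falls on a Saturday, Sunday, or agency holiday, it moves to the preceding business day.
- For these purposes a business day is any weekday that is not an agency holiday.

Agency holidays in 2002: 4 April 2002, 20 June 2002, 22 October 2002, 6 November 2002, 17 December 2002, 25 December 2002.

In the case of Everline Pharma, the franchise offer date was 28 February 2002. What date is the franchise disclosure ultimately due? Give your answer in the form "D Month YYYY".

Trigger date 28 February 2002 + 28 calendar days = 28 March 2002.
28 March 2002 falls on a Thursday, which is a business day, so no adjustment is needed.
So the filing is due 28 March 2002.

28 March 2002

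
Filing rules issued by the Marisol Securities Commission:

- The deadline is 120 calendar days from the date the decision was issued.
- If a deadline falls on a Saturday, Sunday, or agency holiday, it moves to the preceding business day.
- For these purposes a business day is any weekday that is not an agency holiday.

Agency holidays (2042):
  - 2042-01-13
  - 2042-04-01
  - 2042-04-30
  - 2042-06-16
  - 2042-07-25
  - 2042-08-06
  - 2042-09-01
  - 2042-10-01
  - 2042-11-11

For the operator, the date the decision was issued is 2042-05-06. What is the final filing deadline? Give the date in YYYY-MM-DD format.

2042-09-03

Adding 120 calendar days to 2042-05-06 gives 2042-09-03.
2042-09-03 (Wednesday) is already a business day.
Deadline: 2042-09-03.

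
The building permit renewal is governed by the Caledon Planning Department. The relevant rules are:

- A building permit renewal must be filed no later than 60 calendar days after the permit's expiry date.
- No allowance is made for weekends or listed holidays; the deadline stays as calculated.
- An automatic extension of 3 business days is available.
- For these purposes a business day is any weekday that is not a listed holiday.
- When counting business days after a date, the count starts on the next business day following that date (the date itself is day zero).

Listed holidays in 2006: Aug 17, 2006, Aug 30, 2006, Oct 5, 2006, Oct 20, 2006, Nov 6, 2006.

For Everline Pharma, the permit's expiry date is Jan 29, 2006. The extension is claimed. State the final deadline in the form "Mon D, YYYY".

Apr 4, 2006

Trigger date Jan 29, 2006 + 60 calendar days = Mar 30, 2006.
No adjustment is made for weekends or holidays, so Mar 30, 2006 stands.
Applying the 3-business-day extension: 3 business days after Mar 30, 2006 is Apr 4, 2006.
Apr 4, 2006 falls on a Tuesday. The rules make no weekend/holiday allowance, so it remains Apr 4, 2006.
The final due date is Apr 4, 2006.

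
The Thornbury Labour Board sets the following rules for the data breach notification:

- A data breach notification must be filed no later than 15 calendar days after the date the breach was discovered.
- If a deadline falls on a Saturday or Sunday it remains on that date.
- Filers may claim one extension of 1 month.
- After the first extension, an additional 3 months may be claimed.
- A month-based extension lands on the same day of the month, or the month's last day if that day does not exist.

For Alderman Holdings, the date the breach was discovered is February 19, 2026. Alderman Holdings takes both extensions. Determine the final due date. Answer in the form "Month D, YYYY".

From February 19, 2026, 15 calendar days later is March 6, 2026.
March 6, 2026 is a Friday; no weekend or holiday adjustment applies.
Add 1 month to March 6, 2026: April 6, 2026.
April 6, 2026 is a Monday; no weekend or holiday adjustment applies.
The 3 months extension carries April 6, 2026 to July 6, 2026.
July 6, 2026 is a Monday; no weekend or holiday adjustment applies.
Final deadline: July 6, 2026.

July 6, 2026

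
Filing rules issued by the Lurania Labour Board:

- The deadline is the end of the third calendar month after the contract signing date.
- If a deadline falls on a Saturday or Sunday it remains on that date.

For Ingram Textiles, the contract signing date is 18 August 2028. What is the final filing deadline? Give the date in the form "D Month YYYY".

The third month after 18 August 2028 is November 2028, whose last day is 30 November 2028.
30 November 2028 is a Thursday; no weekend or holiday adjustment applies.
Final deadline: 30 November 2028.

30 November 2028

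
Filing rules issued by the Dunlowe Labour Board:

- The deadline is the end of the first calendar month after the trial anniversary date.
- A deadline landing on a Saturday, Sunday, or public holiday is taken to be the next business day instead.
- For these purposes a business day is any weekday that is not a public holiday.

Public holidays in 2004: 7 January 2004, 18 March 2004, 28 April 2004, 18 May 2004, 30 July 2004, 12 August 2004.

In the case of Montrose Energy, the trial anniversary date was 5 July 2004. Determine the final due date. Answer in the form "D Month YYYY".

The first month after 5 July 2004 is August 2004, whose last day is 31 August 2004.
Since 31 August 2004 is a Tuesday and not a holiday, the date is unchanged.
The final due date is 31 August 2004.

31 August 2004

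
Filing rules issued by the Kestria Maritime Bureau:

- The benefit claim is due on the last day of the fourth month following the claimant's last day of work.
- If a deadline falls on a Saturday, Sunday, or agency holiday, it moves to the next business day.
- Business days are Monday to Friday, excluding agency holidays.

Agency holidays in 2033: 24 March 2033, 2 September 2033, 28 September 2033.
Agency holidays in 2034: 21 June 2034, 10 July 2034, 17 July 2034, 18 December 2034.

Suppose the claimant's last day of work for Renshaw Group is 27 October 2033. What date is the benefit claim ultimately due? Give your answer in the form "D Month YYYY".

28 February 2034

The fourth month after 27 October 2033 is February 2034, whose last day is 28 February 2034.
28 February 2034 (Tuesday) is already a business day.
Final deadline: 28 February 2034.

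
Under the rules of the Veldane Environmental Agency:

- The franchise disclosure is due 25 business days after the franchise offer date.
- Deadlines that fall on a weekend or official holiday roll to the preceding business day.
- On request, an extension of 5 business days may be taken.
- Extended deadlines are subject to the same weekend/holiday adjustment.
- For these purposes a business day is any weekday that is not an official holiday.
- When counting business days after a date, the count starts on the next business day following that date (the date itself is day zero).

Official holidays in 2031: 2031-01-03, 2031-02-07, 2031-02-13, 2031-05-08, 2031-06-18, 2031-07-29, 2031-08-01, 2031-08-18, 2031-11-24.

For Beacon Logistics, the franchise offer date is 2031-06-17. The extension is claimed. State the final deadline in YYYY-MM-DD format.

2031-07-31

Counting 25 business days after 2031-06-17 (skipping weekends and listed holidays) reaches 2031-07-23.
2031-07-23 falls on a Wednesday, which is a business day, so no adjustment is needed.
Counting 5 further business days from 2031-07-23 reaches 2031-07-31.
2031-07-31 is a Thursday and not a listed holiday, so it stands.
So the filing is due 2031-07-31.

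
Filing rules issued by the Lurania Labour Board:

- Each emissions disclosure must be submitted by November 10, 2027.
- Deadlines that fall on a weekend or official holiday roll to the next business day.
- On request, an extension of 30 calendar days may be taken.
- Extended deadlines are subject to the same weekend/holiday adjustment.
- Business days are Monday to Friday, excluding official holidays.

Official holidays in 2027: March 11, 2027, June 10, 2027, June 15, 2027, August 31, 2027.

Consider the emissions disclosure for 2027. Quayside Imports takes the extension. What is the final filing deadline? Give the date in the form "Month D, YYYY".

December 10, 2027

The stated deadline is November 10, 2027.
November 10, 2027 (Wednesday) is already a business day.
Add the 30 calendar-day extension to November 10, 2027: December 10, 2027.
December 10, 2027 is a Friday and not a listed holiday, so it stands.
The final due date is December 10, 2027.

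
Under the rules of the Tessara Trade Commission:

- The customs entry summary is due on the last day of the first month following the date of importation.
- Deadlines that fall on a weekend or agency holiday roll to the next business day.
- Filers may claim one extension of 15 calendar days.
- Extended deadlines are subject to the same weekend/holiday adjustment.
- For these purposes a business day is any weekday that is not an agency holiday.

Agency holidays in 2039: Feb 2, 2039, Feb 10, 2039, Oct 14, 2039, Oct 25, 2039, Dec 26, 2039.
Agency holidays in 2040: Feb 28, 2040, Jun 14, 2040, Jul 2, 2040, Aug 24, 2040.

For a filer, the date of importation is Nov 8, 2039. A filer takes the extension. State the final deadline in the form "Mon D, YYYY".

1 month after Nov 8, 2039 falls in December 2039; the last day of that month is Dec 31, 2039.
Because Dec 31, 2039 is a Saturday, the deadline becomes Jan 2, 2040 (Monday).
Applying the 15-calendar-day extension: Jan 2, 2040 + 15 days = Jan 17, 2040.
Jan 17, 2040 (Tuesday) is already a business day.
The final due date is Jan 17, 2040.

Jan 17, 2040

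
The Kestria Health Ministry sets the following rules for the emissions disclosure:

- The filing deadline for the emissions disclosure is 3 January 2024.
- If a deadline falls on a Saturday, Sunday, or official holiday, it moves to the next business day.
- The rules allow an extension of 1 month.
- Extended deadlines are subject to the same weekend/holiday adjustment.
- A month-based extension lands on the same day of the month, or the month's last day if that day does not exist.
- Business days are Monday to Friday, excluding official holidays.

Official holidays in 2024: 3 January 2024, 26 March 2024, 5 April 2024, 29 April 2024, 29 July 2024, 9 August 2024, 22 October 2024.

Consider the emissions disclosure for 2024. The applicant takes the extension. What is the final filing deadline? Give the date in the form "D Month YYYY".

5 February 2024

The stated deadline is 3 January 2024.
3 January 2024 is a listed holiday, so it moves to the next business day, 4 January 2024 (Thursday).
The 1 month extension carries 4 January 2024 to 4 February 2024.
4 February 2024 falls on a Sunday. Rolling to the next business day gives 5 February 2024, a Monday.
The final due date is 5 February 2024.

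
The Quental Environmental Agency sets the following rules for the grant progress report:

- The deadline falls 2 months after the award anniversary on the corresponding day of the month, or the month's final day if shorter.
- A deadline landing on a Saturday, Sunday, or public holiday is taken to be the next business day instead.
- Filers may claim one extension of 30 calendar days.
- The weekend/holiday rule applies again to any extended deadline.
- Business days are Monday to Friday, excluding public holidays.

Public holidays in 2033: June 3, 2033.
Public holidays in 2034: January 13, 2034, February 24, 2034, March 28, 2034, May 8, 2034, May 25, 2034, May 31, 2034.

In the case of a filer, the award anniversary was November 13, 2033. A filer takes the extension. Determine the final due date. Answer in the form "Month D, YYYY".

2 months from November 13, 2033 is January 13, 2034.
Because January 13, 2034 is a listed holiday, the deadline becomes January 16, 2034 (Monday).
Applying the 30-calendar-day extension: January 16, 2034 + 30 days = February 15, 2034.
February 15, 2034 falls on a Wednesday, which is a business day, so no adjustment is needed.
Final deadline: February 15, 2034.

February 15, 2034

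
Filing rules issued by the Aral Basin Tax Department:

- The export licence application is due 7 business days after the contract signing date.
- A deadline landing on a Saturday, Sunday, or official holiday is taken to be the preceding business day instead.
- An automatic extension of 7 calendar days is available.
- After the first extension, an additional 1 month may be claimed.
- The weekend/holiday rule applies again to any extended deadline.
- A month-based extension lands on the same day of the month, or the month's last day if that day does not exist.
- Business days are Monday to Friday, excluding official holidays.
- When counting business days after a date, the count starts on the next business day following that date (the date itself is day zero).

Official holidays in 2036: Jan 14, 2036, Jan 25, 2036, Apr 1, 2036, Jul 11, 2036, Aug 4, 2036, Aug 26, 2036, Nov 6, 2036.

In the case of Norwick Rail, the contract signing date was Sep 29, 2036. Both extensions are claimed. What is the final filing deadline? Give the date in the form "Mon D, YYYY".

Counting 7 business days after Sep 29, 2036 (skipping weekends and listed holidays) reaches Oct 8, 2036.
Oct 8, 2036 (Wednesday) is already a business day.
Applying the 7-calendar-day extension: Oct 8, 2036 + 7 days = Oct 15, 2036.
Oct 15, 2036 is a Wednesday and not a listed holiday, so it stands.
Add 1 month to Oct 15, 2036: Nov 15, 2036.
Nov 15, 2036 is a Saturday; the preceding business day is Nov 14, 2036 (Friday).
Final deadline: Nov 14, 2036.

Nov 14, 2036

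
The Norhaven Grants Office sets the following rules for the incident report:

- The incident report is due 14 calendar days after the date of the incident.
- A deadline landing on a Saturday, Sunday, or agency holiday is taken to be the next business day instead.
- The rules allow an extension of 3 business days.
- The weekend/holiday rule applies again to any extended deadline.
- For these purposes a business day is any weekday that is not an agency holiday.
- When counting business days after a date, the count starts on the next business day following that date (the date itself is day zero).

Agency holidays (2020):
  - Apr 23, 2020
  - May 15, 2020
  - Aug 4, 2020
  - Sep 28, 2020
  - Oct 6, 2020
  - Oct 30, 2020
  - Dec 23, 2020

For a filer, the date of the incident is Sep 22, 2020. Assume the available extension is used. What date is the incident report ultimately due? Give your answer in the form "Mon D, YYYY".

Oct 12, 2020

From Sep 22, 2020, 14 calendar days later is Oct 6, 2020.
Oct 6, 2020 is a listed holiday; the next business day is Oct 7, 2020 (Wednesday).
The 3-business-day extension runs from Oct 7, 2020 to Oct 12, 2020.
Since Oct 12, 2020 is a Monday and not a holiday, the date is unchanged.
Final deadline: Oct 12, 2020.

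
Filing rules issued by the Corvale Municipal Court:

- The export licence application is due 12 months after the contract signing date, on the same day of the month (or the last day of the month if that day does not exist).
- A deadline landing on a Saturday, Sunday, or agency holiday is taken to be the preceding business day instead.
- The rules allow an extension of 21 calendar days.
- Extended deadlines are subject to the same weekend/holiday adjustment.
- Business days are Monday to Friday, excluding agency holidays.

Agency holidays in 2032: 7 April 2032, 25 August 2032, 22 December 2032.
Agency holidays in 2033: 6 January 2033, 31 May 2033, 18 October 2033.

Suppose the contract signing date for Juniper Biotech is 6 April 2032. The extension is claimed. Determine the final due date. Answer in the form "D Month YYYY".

27 April 2033

Moving 12 months forward from 6 April 2032 on the corresponding day gives 6 April 2033.
6 April 2033 falls on a Wednesday, which is a business day, so no adjustment is needed.
Applying the 21-calendar-day extension: 6 April 2033 + 21 days = 27 April 2033.
27 April 2033 (Wednesday) is already a business day.
The final due date is 27 April 2033.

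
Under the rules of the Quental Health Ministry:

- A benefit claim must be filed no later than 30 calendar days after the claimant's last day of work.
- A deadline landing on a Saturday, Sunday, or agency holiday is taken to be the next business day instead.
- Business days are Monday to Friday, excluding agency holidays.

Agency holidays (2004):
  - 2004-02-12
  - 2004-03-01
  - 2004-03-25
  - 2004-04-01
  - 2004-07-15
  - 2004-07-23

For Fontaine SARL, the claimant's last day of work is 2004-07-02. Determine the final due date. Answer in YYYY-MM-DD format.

Trigger date 2004-07-02 + 30 calendar days = 2004-08-01.
2004-08-01 falls on a Sunday. Rolling to the next business day gives 2004-08-02, a Monday.
Final deadline: 2004-08-02.

2004-08-02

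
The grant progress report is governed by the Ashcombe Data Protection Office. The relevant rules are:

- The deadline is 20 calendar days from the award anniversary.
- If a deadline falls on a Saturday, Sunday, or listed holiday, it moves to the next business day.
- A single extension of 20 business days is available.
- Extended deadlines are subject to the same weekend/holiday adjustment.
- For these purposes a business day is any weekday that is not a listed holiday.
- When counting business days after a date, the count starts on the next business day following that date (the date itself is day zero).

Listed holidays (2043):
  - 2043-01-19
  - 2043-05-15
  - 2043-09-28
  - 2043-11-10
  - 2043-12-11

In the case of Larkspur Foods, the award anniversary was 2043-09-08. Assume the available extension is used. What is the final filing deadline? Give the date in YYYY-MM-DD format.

20 calendar days after 2043-09-08 is 2043-09-28.
2043-09-28 is a listed holiday; the next business day is 2043-09-29 (Tuesday).
The 20-business-day extension runs from 2043-09-29 to 2043-10-27.
2043-10-27 is a Tuesday and not a listed holiday, so it stands.
So the filing is due 2043-10-27.

2043-10-27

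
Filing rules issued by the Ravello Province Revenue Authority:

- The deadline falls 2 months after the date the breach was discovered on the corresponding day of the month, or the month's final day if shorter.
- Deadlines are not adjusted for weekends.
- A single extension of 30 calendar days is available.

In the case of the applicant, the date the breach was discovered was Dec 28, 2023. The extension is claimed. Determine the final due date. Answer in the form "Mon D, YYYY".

Moving 2 months forward from Dec 28, 2023 on the corresponding day gives Feb 28, 2024.
Feb 28, 2024 falls on a Wednesday. The rules make no weekend/holiday allowance, so it remains Feb 28, 2024.
Applying the 30-calendar-day extension: Feb 28, 2024 + 30 days = Mar 29, 2024.
No adjustment is made for weekends or holidays, so Mar 29, 2024 stands.
Final deadline: Mar 29, 2024.

Mar 29, 2024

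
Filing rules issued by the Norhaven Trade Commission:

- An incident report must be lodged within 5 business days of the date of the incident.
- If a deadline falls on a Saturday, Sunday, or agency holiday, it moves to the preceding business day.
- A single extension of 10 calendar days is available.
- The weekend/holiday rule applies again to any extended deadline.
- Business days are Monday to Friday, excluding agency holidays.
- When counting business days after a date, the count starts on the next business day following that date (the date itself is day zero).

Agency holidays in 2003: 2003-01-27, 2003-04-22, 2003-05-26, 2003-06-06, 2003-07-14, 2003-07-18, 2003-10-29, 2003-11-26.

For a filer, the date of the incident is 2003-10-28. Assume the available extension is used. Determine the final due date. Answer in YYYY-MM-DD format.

2003-11-14

5 business days after 2003-10-28, excluding weekends and holidays, is 2003-11-05.
2003-11-05 is a Wednesday and not a listed holiday, so it stands.
With the 10-day extension, 2003-11-05 becomes 2003-11-15.
2003-11-15 is a Saturday, so it moves to the preceding business day, 2003-11-14 (Friday).
Deadline: 2003-11-14.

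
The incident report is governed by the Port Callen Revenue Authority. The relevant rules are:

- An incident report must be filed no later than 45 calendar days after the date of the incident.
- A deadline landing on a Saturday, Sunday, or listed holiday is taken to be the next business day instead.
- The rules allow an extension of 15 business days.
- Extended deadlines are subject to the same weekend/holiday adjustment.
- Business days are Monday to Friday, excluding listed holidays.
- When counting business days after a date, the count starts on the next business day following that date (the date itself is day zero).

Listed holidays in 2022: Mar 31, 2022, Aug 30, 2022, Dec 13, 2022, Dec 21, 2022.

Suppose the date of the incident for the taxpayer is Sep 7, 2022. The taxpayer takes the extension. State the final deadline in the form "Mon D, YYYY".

Nov 14, 2022

From Sep 7, 2022, 45 calendar days later is Oct 22, 2022.
Because Oct 22, 2022 is a Saturday, the deadline becomes Oct 24, 2022 (Monday).
Counting 15 further business days from Oct 24, 2022 reaches Nov 14, 2022.
Since Nov 14, 2022 is a Monday and not a holiday, the date is unchanged.
So the filing is due Nov 14, 2022.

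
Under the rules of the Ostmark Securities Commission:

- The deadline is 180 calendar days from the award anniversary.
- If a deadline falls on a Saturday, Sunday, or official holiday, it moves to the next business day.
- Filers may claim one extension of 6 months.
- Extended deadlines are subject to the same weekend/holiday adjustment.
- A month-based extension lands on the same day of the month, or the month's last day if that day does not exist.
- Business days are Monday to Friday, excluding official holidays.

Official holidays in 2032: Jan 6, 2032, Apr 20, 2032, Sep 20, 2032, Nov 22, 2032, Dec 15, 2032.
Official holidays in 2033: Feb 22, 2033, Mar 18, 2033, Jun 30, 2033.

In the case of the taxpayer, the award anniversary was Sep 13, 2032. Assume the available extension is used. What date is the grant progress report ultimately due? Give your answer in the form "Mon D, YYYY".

Trigger date Sep 13, 2032 + 180 calendar days = Mar 12, 2033.
Mar 12, 2033 is a Saturday; the next business day is Mar 14, 2033 (Monday).
The 6 months extension carries Mar 14, 2033 to Sep 14, 2033.
Sep 14, 2033 is a Wednesday and not a listed holiday, so it stands.
Deadline: Sep 14, 2033.

Sep 14, 2033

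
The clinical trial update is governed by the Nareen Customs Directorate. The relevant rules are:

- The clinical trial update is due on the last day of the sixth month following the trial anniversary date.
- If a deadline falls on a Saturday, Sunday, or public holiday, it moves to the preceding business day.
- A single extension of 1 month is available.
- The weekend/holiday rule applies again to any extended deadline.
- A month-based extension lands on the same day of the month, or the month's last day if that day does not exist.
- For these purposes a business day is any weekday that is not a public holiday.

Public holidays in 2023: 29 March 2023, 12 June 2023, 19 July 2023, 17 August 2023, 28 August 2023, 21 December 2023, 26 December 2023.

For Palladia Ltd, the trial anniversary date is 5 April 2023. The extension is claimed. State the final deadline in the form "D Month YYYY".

The sixth month after 5 April 2023 is October 2023, whose last day is 31 October 2023.
31 October 2023 is a Tuesday and not a listed holiday, so it stands.
Add 1 month to 31 October 2023: 30 November 2023 (day 31 does not exist in November, so the month's last day is used).
30 November 2023 is a Thursday and not a listed holiday, so it stands.
Final deadline: 30 November 2023.

30 November 2023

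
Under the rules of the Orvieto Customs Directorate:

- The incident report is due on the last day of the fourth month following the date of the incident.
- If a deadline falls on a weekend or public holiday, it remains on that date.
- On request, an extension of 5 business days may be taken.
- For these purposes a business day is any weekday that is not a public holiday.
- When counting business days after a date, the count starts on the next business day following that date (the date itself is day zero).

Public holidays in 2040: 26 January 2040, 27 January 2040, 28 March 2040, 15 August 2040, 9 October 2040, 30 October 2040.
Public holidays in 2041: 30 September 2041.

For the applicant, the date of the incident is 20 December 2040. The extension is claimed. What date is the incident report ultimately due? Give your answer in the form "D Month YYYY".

4 months after 20 December 2040 falls in April 2041; the last day of that month is 30 April 2041.
No adjustment is made for weekends or holidays, so 30 April 2041 stands.
Applying the 5-business-day extension: 5 business days after 30 April 2041 is 7 May 2041.
7 May 2041 is a Tuesday; no weekend or holiday adjustment applies.
The final due date is 7 May 2041.

7 May 2041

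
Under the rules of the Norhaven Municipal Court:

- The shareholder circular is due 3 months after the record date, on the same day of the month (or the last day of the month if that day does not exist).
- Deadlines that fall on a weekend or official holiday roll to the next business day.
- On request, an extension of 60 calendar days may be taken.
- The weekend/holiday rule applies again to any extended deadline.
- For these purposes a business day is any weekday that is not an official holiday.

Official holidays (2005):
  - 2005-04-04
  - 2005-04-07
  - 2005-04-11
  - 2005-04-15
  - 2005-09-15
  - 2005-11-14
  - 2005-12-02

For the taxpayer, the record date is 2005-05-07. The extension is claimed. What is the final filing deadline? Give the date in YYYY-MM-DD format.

2005-10-07

Moving 3 months forward from 2005-05-07 on the corresponding day gives 2005-08-07.
2005-08-07 is a Sunday, so it moves to the next business day, 2005-08-08 (Monday).
The 60-calendar-day extension moves the deadline from 2005-08-08 to 2005-10-07.
2005-10-07 is a Friday and not a listed holiday, so it stands.
The final due date is 2005-10-07.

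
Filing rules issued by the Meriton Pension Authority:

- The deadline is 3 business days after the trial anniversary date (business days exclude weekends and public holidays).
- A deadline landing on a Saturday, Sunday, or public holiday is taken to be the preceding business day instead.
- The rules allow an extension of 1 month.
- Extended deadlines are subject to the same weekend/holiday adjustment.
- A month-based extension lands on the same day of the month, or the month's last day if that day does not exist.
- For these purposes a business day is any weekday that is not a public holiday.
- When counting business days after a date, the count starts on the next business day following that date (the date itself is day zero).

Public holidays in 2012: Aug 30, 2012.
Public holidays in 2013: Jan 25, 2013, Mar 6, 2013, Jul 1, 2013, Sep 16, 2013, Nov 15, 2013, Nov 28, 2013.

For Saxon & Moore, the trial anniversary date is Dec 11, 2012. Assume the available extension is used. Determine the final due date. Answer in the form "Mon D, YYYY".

Counting 3 business days after Dec 11, 2012 (skipping weekends and listed holidays) reaches Dec 14, 2012.
Dec 14, 2012 falls on a Friday, which is a business day, so no adjustment is needed.
Add 1 month to Dec 14, 2012: Jan 14, 2013.
Jan 14, 2013 is a Monday and not a listed holiday, so it stands.
Final deadline: Jan 14, 2013.

Jan 14, 2013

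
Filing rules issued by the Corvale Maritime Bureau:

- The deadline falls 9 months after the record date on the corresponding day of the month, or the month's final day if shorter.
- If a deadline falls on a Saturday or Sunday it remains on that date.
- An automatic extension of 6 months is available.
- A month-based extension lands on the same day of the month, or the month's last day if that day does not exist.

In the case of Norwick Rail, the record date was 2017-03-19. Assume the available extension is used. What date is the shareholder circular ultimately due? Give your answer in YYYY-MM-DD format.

2018-06-19

Moving 9 months forward from 2017-03-19 on the corresponding day gives 2017-12-19.
2017-12-19 is a Tuesday; no weekend or holiday adjustment applies.
Add 6 months to 2017-12-19: 2018-06-19.
2018-06-19 falls on a Tuesday. The rules make no weekend/holiday allowance, so it remains 2018-06-19.
The final due date is 2018-06-19.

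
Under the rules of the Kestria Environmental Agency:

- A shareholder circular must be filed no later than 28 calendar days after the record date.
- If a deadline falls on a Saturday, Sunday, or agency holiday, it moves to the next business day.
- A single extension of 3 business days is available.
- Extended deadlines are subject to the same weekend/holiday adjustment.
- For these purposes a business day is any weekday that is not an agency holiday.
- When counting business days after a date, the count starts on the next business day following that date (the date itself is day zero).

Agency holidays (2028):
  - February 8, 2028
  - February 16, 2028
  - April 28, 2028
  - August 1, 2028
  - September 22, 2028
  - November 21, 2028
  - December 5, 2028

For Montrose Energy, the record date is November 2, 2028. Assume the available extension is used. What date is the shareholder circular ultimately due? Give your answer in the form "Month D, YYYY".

December 6, 2028

Trigger date November 2, 2028 + 28 calendar days = November 30, 2028.
November 30, 2028 (Thursday) is already a business day.
Counting 3 further business days from November 30, 2028 reaches December 6, 2028.
Since December 6, 2028 is a Wednesday and not a holiday, the date is unchanged.
Deadline: December 6, 2028.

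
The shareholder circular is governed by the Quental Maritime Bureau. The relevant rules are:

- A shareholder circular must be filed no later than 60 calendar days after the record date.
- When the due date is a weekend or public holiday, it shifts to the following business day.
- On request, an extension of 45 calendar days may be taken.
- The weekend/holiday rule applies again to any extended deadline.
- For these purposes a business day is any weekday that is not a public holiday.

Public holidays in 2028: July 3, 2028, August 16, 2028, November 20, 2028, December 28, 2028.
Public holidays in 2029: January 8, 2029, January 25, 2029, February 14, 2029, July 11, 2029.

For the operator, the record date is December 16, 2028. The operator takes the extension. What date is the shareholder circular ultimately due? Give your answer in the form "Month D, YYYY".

Trigger date December 16, 2028 + 60 calendar days = February 14, 2029.
February 14, 2029 falls on a listed holiday. Rolling to the next business day gives February 15, 2029, a Thursday.
Applying the 45-calendar-day extension: February 15, 2029 + 45 days = April 1, 2029.
April 1, 2029 is a Sunday; the next business day is April 2, 2029 (Monday).
Final deadline: April 2, 2029.

April 2, 2029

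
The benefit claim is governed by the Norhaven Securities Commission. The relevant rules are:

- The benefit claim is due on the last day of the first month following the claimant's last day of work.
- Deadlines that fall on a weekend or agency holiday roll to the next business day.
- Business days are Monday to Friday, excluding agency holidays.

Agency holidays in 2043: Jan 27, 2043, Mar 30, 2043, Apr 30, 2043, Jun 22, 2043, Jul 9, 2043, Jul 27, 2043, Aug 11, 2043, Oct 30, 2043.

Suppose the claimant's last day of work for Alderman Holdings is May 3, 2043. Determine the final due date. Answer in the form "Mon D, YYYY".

1 month after May 3, 2043 is June 2043; that month ends on Jun 30, 2043.
Jun 30, 2043 falls on a Tuesday, which is a business day, so no adjustment is needed.
The final due date is Jun 30, 2043.

Jun 30, 2043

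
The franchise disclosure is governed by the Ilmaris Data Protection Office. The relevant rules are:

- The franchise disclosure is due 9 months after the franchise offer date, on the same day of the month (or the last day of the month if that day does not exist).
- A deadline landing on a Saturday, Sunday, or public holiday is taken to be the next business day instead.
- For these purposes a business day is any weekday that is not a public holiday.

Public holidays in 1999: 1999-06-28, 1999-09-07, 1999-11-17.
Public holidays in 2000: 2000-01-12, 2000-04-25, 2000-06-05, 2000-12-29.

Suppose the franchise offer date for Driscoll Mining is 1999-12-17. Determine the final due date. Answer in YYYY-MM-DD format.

2000-09-18

9 months after 1999-12-17, on the same day of the month, is 2000-09-17.
2000-09-17 is a Sunday; the next business day is 2000-09-18 (Monday).
So the filing is due 2000-09-18.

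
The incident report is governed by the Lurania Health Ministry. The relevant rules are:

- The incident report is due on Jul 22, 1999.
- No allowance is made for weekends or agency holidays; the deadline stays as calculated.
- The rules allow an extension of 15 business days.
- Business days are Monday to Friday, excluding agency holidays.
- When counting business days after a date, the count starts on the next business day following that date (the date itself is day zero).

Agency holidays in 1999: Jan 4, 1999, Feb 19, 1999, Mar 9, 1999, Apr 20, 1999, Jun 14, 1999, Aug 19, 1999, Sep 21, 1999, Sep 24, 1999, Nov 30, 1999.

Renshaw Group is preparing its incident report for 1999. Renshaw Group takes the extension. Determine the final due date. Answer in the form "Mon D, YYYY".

Aug 12, 1999

The statutory due date is Jul 22, 1999.
Jul 22, 1999 is a Thursday; no weekend or holiday adjustment applies.
Applying the 15-business-day extension: 15 business days after Jul 22, 1999 is Aug 12, 1999.
Aug 12, 1999 is a Thursday; no weekend or holiday adjustment applies.
So the filing is due Aug 12, 1999.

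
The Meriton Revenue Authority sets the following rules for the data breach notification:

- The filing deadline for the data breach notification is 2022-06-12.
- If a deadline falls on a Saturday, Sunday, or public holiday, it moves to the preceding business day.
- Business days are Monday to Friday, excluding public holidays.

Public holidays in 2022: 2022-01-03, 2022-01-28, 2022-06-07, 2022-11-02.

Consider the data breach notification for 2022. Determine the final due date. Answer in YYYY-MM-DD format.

The stated deadline is 2022-06-12.
Because 2022-06-12 is a Sunday, the deadline becomes 2022-06-10 (Friday).
Final deadline: 2022-06-10.

2022-06-10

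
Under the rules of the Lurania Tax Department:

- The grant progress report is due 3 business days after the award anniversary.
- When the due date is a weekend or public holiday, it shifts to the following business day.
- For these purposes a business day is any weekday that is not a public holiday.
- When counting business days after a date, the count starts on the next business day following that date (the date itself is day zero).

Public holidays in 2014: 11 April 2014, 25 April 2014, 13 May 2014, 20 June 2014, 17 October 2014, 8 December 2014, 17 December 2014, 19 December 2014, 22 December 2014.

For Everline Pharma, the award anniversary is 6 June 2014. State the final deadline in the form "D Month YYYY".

11 June 2014

Starting the day after 6 June 2014 and counting 3 business days lands on 11 June 2014.
11 June 2014 (Wednesday) is already a business day.
The final due date is 11 June 2014.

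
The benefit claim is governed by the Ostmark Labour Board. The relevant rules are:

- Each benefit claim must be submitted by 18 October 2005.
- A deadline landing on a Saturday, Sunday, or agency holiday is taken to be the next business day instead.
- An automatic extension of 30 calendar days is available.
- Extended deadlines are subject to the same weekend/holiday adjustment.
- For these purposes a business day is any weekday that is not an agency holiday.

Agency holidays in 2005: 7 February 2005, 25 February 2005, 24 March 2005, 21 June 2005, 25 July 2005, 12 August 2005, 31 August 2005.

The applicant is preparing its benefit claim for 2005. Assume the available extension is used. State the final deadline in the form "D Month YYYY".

17 November 2005

Start from the fixed due date, 18 October 2005.
Since 18 October 2005 is a Tuesday and not a holiday, the date is unchanged.
With the 30-day extension, 18 October 2005 becomes 17 November 2005.
17 November 2005 is a Thursday and not a listed holiday, so it stands.
Final deadline: 17 November 2005.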